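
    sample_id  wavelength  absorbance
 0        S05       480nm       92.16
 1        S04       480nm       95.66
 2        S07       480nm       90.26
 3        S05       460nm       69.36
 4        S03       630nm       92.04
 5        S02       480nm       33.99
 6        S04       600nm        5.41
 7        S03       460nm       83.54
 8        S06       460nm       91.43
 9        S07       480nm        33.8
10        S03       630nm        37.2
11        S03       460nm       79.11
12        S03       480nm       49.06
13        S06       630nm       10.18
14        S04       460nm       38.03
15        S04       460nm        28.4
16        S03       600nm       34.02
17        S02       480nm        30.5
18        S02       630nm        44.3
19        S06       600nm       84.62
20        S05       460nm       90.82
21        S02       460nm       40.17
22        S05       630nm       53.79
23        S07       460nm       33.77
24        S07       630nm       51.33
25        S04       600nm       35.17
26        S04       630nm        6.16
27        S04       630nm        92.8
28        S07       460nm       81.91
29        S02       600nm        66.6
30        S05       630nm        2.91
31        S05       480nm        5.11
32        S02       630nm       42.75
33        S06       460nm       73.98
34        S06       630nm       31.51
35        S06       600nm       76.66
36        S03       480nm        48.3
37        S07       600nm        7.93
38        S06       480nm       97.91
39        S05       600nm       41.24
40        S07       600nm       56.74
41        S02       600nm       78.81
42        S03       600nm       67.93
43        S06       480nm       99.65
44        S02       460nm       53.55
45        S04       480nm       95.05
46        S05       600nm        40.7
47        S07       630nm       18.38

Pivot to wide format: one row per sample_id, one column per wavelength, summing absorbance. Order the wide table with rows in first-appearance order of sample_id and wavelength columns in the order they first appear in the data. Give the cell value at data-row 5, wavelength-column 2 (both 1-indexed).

With rows in first-appearance order of sample_id, row 5 is sample_id=S02. wavelength columns in first-appearance order: 480nm, 460nm, 630nm, 600nm; column 2 is 460nm.
Long rows with sample_id=S02, wavelength=460nm: 40.17 + 53.55 = 93.72.

93.72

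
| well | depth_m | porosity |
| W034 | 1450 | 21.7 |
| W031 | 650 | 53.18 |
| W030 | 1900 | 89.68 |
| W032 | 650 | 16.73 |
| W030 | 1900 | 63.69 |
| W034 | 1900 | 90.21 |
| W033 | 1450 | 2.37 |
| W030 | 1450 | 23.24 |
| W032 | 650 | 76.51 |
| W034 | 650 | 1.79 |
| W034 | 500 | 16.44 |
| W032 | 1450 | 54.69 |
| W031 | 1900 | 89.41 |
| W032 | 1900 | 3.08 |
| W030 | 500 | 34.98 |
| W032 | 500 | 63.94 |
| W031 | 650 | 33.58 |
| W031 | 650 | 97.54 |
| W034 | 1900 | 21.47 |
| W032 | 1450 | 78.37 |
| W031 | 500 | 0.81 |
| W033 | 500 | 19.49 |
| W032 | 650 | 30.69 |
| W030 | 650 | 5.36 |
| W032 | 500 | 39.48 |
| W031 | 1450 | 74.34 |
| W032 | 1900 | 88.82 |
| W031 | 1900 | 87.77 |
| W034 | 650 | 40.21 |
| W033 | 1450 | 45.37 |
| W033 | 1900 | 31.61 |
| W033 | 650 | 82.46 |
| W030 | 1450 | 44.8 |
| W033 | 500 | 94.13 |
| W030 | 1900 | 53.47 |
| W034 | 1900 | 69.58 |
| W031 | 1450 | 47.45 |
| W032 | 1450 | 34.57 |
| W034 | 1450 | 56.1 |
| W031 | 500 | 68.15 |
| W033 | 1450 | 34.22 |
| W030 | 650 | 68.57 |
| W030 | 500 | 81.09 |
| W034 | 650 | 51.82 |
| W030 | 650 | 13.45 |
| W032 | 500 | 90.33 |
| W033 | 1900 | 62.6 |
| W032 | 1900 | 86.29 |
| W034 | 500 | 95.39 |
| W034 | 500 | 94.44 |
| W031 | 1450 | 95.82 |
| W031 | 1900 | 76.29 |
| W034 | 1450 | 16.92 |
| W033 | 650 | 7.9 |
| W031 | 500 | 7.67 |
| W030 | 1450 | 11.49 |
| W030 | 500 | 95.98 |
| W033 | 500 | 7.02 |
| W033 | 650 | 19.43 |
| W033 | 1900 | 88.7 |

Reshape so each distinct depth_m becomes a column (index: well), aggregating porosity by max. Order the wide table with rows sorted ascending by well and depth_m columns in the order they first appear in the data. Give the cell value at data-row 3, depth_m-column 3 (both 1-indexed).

With rows sorted ascending by well, row 3 is well=W032. depth_m columns in first-appearance order: 1450, 650, 1900, 500; column 3 is 1900.
Long rows with well=W032, depth_m=1900: max(3.08, 88.82, 86.29) = 88.82.

88.82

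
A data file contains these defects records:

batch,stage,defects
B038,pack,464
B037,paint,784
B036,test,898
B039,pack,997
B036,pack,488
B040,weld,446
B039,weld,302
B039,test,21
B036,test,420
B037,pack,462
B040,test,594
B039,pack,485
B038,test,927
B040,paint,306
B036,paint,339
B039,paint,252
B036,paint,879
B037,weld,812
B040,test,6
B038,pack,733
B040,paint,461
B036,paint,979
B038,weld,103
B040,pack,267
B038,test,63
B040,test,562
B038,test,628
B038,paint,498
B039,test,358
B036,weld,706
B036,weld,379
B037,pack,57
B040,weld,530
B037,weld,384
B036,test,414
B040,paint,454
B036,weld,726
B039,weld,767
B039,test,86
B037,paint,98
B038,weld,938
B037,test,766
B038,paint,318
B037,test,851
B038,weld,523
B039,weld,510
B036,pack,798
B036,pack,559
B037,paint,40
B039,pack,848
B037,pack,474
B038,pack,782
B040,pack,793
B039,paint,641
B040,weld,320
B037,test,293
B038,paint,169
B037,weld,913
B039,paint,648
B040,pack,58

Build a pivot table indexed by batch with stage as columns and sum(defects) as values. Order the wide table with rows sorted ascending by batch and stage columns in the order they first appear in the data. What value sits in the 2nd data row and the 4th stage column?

2109

With rows sorted ascending by batch, row 2 is batch=B037. stage columns in first-appearance order: pack, paint, test, weld; column 4 is weld.
Long rows with batch=B037, stage=weld: 812 + 384 + 913 = 2109.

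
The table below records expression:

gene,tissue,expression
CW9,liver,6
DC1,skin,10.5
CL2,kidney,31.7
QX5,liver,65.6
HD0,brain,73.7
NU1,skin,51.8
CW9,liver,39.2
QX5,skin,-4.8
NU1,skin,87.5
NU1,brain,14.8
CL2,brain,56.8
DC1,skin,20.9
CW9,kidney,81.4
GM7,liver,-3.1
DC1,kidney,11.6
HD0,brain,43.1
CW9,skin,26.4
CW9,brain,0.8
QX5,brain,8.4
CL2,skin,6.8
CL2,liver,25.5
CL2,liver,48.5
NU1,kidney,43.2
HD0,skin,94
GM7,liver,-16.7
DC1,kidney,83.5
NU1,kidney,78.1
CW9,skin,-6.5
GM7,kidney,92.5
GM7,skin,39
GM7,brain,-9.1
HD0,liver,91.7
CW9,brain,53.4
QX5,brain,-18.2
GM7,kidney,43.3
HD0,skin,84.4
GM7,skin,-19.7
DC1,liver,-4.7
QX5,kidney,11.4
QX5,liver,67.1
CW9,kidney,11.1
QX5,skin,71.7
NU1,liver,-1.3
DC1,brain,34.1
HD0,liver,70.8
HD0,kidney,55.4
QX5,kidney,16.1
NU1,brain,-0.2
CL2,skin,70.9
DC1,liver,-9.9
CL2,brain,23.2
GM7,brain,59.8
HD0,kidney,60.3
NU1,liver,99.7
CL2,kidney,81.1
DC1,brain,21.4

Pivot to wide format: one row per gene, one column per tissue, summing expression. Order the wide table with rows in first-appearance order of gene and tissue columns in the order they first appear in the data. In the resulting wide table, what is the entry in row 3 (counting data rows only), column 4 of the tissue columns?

80

With rows in first-appearance order of gene, row 3 is gene=CL2. tissue columns in first-appearance order: liver, skin, kidney, brain; column 4 is brain.
Long rows with gene=CL2, tissue=brain: 56.8 + 23.2 = 80.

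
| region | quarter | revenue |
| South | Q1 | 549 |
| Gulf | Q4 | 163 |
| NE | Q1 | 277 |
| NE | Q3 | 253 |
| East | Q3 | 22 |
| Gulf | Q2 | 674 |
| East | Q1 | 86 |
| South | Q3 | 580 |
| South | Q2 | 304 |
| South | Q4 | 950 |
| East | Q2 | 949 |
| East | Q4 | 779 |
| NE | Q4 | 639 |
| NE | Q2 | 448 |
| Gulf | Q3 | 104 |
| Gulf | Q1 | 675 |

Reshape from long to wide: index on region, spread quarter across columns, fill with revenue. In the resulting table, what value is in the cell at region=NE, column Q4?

Wide layout: rows indexed by region, columns are the 4 distinct quarter values (Q1, Q4, Q3, Q2).
Cell (region=NE, quarter=Q4) draws from the long row where region=NE and quarter=Q4, which has revenue=639.

639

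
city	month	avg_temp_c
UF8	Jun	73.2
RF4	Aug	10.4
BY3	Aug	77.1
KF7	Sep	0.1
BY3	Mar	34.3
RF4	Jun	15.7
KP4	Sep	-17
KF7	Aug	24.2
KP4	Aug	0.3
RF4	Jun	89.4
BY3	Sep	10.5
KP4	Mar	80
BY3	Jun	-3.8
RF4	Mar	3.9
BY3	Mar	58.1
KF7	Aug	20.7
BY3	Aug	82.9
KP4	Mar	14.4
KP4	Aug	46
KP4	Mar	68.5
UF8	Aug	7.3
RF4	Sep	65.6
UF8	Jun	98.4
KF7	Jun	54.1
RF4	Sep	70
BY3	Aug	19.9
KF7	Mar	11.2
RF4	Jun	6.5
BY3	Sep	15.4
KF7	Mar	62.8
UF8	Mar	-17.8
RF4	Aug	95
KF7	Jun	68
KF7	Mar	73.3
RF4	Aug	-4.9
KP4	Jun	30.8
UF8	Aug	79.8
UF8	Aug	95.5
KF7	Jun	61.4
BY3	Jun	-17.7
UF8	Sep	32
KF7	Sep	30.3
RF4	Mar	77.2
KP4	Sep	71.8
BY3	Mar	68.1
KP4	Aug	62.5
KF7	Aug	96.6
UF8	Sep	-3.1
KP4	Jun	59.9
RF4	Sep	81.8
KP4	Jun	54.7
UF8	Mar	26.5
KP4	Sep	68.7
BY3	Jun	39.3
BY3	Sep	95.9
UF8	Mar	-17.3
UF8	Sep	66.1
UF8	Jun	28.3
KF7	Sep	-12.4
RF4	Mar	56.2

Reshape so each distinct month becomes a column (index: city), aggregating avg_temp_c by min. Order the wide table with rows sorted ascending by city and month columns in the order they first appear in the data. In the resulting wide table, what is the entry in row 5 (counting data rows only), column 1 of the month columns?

With rows sorted ascending by city, row 5 is city=UF8. month columns in first-appearance order: Jun, Aug, Sep, Mar; column 1 is Jun.
Long rows with city=UF8, month=Jun: min(73.2, 98.4, 28.3) = 28.3.

28.3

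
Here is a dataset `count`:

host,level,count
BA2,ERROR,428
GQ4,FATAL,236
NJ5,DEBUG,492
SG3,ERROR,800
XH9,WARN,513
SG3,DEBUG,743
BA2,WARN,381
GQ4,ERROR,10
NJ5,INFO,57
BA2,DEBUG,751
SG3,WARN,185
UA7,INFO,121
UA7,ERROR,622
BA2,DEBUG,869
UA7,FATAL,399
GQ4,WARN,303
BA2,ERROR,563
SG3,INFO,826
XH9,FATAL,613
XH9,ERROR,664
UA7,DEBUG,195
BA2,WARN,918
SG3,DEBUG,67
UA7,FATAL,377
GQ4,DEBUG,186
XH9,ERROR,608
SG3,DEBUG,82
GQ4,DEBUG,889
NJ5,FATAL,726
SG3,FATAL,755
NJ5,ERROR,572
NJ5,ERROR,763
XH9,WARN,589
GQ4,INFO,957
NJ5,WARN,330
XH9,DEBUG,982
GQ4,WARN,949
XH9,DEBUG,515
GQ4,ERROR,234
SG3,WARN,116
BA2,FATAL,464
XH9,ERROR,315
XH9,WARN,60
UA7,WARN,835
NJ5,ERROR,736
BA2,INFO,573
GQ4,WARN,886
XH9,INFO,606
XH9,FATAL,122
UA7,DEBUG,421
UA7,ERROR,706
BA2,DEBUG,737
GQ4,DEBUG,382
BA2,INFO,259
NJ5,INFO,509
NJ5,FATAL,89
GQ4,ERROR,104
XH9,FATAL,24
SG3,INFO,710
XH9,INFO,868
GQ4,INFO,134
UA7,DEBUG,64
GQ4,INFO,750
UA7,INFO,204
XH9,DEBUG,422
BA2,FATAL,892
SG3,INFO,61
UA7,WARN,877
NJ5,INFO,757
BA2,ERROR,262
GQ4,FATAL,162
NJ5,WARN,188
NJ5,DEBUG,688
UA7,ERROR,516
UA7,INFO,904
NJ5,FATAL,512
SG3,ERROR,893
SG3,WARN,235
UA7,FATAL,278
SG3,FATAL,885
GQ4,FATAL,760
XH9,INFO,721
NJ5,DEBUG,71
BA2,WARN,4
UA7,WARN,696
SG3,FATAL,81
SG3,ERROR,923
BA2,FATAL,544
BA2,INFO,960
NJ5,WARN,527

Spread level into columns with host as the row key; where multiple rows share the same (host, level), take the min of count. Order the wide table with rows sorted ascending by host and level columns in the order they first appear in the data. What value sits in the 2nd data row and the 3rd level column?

186

With rows sorted ascending by host, row 2 is host=GQ4. level columns in first-appearance order: ERROR, FATAL, DEBUG, WARN, INFO; column 3 is DEBUG.
Long rows with host=GQ4, level=DEBUG: min(186, 889, 382) = 186.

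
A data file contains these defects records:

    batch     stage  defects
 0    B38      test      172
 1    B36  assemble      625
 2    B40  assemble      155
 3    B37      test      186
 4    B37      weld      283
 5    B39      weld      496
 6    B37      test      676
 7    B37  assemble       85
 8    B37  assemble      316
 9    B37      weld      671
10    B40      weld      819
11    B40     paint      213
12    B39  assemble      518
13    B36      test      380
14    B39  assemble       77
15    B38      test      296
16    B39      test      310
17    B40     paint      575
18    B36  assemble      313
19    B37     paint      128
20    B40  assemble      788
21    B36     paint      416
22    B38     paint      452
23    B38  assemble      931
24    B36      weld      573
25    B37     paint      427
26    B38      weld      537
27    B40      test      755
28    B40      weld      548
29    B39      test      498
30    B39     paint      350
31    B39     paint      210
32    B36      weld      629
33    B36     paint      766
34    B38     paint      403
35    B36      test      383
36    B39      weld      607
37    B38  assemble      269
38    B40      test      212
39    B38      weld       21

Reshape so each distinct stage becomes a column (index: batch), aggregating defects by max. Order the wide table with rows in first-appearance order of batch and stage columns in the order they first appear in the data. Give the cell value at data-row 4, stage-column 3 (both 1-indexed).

With rows in first-appearance order of batch, row 4 is batch=B37. stage columns in first-appearance order: test, assemble, weld, paint; column 3 is weld.
Long rows with batch=B37, stage=weld: max(283, 671) = 671.

671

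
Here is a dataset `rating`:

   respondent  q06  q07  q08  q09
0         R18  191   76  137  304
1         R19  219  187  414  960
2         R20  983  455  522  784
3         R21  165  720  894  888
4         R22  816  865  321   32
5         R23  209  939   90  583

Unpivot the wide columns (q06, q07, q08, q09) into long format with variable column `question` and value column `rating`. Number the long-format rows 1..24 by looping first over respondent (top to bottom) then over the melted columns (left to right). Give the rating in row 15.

894

24 rows total (6 × 4). Row 15: index ⌊(15-1)/4⌋ = 3 into respondent → R21; (15-1) mod 4 = 2 into the melted columns → q08.
So row 15 is (R21, q08, 894); rating = 894.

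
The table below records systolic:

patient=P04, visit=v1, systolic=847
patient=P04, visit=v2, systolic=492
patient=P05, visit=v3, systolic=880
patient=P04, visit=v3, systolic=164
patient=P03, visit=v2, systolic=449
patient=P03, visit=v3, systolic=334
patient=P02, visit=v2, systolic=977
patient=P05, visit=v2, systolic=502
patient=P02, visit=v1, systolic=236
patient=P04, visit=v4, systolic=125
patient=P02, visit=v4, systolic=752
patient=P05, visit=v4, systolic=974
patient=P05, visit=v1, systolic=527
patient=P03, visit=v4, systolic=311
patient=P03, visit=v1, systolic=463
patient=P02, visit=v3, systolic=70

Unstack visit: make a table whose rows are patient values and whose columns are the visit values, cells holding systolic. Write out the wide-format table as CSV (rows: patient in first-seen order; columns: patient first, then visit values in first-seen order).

patient,v1,v2,v3,v4
P04,847,492,164,125
P05,527,502,880,974
P03,463,449,334,311
P02,236,977,70,752

Columns: patient plus the 4 distinct visit values (v1, v2, v3, v4).
For example, row P04 column v1 takes systolic=847 from the long row (P04, v1).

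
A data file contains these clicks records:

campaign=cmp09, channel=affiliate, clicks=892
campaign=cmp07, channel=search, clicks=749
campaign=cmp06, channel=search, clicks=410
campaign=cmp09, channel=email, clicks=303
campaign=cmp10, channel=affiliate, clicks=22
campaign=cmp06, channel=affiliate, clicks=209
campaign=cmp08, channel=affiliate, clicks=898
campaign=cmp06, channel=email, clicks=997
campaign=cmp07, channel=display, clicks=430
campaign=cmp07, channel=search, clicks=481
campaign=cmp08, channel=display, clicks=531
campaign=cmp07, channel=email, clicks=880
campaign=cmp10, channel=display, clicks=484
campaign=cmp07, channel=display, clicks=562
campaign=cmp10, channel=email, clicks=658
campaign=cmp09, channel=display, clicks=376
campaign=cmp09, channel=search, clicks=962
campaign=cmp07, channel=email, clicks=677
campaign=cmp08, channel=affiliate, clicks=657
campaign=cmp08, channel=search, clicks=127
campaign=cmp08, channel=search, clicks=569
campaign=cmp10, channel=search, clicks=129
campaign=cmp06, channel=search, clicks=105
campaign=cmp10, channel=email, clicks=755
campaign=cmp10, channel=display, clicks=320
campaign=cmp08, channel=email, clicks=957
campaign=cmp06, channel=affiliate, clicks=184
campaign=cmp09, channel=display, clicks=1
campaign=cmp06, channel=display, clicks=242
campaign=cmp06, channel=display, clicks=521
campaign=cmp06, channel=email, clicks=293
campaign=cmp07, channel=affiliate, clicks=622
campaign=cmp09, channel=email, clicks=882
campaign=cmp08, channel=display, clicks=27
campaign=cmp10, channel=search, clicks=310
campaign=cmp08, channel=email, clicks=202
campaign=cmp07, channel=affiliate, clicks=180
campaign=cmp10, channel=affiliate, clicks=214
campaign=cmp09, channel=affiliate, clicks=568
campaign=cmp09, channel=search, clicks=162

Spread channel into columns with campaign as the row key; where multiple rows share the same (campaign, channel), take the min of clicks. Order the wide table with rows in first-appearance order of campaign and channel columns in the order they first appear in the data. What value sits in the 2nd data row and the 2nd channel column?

With rows in first-appearance order of campaign, row 2 is campaign=cmp07. channel columns in first-appearance order: affiliate, search, email, display; column 2 is search.
Long rows with campaign=cmp07, channel=search: min(749, 481) = 481.

481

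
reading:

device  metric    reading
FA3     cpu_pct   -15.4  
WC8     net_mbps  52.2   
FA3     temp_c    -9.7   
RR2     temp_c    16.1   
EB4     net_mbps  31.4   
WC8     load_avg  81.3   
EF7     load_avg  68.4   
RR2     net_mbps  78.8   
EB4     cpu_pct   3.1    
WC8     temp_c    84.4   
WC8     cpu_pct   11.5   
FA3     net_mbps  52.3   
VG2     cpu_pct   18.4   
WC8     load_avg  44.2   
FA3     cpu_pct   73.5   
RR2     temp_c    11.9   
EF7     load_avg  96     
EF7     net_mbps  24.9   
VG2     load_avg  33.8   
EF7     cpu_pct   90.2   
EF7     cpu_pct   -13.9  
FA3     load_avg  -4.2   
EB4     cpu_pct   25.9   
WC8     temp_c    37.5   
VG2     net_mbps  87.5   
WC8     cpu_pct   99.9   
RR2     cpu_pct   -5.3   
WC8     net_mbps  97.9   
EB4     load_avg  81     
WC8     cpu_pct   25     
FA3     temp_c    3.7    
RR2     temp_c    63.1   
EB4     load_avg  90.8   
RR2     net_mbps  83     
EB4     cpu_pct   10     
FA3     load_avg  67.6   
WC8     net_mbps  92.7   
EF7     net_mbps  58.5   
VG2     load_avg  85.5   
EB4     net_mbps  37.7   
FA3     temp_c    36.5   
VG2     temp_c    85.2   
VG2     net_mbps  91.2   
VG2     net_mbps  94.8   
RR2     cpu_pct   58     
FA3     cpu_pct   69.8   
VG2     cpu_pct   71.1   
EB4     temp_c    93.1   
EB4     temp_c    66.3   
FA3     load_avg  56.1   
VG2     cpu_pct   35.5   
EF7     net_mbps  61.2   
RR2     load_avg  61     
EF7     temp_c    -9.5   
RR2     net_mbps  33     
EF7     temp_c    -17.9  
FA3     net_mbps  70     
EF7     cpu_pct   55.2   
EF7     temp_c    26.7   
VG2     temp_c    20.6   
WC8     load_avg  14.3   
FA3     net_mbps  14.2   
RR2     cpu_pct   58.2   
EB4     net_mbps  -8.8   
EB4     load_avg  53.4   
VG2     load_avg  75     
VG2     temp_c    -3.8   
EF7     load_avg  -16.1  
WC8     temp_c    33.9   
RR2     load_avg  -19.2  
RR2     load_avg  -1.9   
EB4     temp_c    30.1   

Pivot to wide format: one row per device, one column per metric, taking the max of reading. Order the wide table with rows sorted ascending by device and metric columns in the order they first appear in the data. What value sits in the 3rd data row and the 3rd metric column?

36.5

With rows sorted ascending by device, row 3 is device=FA3. metric columns in first-appearance order: cpu_pct, net_mbps, temp_c, load_avg; column 3 is temp_c.
Long rows with device=FA3, metric=temp_c: max(-9.7, 3.7, 36.5) = 36.5.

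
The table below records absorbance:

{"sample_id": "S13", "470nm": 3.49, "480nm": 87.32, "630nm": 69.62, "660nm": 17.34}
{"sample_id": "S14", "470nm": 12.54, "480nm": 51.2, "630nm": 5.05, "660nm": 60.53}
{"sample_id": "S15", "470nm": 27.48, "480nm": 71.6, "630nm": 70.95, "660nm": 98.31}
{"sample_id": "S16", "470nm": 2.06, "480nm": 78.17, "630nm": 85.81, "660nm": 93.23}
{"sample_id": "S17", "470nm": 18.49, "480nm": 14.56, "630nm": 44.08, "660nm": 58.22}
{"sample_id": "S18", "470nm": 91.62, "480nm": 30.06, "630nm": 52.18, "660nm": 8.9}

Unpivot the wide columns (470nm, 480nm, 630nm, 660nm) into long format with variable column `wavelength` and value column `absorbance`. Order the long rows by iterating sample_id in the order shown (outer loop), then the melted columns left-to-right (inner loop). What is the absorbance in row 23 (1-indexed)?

52.18

24 rows total (6 × 4). Row 23: index ⌊(23-1)/4⌋ = 5 into sample_id → S18; (23-1) mod 4 = 2 into the melted columns → 630nm.
So row 23 is (S18, 630nm, 52.18); absorbance = 52.18.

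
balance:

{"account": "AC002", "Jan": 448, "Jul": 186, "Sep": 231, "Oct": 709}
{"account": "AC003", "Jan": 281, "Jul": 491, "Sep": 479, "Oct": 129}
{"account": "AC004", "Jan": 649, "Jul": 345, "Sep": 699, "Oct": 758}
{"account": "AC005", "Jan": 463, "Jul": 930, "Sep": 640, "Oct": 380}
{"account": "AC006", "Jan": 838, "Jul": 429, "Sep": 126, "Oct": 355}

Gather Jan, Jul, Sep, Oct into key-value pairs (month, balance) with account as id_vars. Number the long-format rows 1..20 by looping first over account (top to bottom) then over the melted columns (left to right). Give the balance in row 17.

20 rows total (5 × 4). Row 17: index ⌊(17-1)/4⌋ = 4 into account → AC006; (17-1) mod 4 = 0 into the melted columns → Jan.
So row 17 is (AC006, Jan, 838); balance = 838.

838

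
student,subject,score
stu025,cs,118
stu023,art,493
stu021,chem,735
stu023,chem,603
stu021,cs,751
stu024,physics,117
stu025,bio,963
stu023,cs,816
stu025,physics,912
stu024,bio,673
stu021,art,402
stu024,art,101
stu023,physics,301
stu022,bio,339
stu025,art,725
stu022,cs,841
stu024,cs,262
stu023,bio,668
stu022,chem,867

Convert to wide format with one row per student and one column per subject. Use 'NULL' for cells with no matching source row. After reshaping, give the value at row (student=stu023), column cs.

816

The long row with student=stu023, subject=cs has score=816.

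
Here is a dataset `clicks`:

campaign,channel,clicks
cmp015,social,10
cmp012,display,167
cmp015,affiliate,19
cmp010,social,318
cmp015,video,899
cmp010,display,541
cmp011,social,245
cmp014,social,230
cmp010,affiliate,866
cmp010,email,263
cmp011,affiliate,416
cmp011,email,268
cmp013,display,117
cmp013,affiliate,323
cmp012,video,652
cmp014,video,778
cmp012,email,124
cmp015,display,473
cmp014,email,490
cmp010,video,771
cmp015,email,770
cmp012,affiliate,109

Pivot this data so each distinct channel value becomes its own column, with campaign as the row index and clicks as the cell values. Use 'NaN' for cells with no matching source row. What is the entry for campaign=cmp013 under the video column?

NaN

No long-format row has campaign=cmp013 and channel=video, so the cell is NaN.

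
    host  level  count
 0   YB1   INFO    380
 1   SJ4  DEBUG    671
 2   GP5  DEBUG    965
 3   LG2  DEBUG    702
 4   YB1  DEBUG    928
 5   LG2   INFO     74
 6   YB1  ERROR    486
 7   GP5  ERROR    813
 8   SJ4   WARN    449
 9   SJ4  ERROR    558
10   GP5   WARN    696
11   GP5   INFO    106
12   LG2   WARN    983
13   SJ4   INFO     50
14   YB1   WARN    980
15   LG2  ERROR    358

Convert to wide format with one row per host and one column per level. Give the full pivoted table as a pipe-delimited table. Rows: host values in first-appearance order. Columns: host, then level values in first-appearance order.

| host | INFO | DEBUG | ERROR | WARN |
| YB1 | 380 | 928 | 486 | 980 |
| SJ4 | 50 | 671 | 558 | 449 |
| GP5 | 106 | 965 | 813 | 696 |
| LG2 | 74 | 702 | 358 | 983 |

Columns: host plus the 4 distinct level values (INFO, DEBUG, ERROR, WARN).
For example, row YB1 column INFO takes count=380 from the long row (YB1, INFO).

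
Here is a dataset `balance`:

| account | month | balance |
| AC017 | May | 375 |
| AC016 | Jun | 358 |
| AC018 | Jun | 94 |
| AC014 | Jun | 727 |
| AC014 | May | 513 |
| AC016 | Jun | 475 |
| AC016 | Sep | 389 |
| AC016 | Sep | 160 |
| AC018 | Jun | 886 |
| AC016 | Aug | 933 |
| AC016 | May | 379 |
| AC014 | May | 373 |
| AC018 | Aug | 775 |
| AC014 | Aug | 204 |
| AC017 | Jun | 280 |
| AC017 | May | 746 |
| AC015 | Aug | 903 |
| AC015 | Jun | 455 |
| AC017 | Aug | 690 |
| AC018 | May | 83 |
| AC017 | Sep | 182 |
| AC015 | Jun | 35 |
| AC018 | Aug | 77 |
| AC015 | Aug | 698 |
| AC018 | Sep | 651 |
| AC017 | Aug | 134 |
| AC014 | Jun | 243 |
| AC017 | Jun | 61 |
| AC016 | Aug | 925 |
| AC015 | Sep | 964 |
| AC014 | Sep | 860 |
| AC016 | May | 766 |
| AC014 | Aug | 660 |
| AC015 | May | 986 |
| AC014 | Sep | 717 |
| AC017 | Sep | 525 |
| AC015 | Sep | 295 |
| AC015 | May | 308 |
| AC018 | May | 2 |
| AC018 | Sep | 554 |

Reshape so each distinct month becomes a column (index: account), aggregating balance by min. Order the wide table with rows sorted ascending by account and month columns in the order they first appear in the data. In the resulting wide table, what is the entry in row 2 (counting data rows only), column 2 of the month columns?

35

With rows sorted ascending by account, row 2 is account=AC015. month columns in first-appearance order: May, Jun, Sep, Aug; column 2 is Jun.
Long rows with account=AC015, month=Jun: min(455, 35) = 35.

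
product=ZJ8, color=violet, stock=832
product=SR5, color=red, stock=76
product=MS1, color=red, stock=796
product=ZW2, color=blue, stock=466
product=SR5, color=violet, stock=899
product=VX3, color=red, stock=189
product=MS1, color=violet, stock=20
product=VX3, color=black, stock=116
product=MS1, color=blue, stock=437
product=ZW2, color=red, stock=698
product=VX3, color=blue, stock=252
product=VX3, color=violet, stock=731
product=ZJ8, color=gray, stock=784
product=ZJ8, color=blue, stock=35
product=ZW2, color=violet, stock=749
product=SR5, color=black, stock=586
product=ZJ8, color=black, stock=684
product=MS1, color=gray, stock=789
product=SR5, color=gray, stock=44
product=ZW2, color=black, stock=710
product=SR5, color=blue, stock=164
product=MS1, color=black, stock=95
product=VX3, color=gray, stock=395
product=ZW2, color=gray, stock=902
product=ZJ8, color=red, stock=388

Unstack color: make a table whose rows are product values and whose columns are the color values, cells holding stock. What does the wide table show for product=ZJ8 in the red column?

Wide layout: rows indexed by product, columns are the 5 distinct color values (violet, red, blue, black, gray).
Cell (product=ZJ8, color=red) draws from the long row where product=ZJ8 and color=red, which has stock=388.

388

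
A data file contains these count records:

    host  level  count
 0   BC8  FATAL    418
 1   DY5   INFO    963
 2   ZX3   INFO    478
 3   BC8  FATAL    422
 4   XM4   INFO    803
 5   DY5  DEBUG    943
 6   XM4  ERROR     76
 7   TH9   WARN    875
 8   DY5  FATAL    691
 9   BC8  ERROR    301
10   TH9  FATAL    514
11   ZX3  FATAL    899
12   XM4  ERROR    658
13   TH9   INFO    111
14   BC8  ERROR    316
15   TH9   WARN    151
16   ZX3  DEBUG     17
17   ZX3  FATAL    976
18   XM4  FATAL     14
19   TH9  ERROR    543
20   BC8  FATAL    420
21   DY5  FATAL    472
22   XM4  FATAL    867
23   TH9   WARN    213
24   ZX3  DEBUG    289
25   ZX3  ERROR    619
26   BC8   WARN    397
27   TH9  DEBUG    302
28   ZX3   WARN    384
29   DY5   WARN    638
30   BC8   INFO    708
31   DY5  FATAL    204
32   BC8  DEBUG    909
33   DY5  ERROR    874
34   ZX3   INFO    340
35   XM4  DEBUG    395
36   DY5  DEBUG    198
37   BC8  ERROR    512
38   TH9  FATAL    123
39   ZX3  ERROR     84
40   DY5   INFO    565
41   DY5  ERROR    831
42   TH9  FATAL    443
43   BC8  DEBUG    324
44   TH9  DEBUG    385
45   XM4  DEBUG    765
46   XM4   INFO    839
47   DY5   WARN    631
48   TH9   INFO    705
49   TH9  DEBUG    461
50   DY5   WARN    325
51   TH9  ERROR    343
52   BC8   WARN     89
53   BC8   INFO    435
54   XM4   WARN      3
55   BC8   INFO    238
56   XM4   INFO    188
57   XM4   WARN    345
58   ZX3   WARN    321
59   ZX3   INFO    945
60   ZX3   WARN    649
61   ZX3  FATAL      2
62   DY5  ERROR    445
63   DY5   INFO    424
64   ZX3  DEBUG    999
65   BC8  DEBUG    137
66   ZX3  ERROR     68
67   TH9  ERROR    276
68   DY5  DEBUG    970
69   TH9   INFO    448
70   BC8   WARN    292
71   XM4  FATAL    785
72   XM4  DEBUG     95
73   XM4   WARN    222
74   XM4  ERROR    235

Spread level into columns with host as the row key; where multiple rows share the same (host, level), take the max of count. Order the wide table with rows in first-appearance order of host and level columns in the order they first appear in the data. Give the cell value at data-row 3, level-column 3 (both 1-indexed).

999

With rows in first-appearance order of host, row 3 is host=ZX3. level columns in first-appearance order: FATAL, INFO, DEBUG, ERROR, WARN; column 3 is DEBUG.
Long rows with host=ZX3, level=DEBUG: max(17, 289, 999) = 999.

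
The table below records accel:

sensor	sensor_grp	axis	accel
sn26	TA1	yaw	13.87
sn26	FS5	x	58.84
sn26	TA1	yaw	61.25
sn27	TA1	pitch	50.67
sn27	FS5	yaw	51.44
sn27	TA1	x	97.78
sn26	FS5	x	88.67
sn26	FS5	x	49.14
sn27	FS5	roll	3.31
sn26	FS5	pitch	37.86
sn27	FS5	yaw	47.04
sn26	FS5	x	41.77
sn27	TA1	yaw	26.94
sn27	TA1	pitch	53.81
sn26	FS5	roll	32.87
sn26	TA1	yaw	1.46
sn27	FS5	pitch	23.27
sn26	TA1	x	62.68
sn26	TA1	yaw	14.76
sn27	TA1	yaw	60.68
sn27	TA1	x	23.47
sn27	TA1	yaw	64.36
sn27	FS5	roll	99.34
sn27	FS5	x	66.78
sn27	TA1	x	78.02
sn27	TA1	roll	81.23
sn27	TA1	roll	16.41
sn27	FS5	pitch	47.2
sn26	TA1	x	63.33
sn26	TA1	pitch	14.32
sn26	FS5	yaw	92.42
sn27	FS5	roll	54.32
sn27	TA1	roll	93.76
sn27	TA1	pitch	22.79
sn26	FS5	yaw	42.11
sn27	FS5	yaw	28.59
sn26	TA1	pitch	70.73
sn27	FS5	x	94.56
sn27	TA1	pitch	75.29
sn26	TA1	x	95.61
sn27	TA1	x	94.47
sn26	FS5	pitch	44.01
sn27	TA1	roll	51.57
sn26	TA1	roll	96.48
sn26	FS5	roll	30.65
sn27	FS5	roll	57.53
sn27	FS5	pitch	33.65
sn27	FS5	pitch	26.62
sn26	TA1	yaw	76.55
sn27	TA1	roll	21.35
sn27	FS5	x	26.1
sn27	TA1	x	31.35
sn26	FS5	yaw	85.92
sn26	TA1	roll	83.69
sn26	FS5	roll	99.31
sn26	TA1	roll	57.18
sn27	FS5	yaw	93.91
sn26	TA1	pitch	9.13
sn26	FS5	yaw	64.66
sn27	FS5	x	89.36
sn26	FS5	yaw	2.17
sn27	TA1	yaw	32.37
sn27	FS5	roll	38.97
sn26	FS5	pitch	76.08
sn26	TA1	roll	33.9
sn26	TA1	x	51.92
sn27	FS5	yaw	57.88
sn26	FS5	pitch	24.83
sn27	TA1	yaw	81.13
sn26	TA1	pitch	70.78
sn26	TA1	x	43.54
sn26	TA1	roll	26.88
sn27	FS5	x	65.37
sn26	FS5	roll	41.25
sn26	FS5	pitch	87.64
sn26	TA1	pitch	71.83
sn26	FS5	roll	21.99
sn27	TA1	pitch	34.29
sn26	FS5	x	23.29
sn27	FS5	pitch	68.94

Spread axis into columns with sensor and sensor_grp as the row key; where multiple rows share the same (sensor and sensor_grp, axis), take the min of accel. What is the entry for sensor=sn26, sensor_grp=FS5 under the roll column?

21.99

Rows with sensor=sn26, sensor_grp=FS5 and axis=roll: accel values are 32.87, 30.65, 99.31, 41.25, 21.99.
min(32.87, 30.65, 99.31, 41.25, 21.99) = 21.99.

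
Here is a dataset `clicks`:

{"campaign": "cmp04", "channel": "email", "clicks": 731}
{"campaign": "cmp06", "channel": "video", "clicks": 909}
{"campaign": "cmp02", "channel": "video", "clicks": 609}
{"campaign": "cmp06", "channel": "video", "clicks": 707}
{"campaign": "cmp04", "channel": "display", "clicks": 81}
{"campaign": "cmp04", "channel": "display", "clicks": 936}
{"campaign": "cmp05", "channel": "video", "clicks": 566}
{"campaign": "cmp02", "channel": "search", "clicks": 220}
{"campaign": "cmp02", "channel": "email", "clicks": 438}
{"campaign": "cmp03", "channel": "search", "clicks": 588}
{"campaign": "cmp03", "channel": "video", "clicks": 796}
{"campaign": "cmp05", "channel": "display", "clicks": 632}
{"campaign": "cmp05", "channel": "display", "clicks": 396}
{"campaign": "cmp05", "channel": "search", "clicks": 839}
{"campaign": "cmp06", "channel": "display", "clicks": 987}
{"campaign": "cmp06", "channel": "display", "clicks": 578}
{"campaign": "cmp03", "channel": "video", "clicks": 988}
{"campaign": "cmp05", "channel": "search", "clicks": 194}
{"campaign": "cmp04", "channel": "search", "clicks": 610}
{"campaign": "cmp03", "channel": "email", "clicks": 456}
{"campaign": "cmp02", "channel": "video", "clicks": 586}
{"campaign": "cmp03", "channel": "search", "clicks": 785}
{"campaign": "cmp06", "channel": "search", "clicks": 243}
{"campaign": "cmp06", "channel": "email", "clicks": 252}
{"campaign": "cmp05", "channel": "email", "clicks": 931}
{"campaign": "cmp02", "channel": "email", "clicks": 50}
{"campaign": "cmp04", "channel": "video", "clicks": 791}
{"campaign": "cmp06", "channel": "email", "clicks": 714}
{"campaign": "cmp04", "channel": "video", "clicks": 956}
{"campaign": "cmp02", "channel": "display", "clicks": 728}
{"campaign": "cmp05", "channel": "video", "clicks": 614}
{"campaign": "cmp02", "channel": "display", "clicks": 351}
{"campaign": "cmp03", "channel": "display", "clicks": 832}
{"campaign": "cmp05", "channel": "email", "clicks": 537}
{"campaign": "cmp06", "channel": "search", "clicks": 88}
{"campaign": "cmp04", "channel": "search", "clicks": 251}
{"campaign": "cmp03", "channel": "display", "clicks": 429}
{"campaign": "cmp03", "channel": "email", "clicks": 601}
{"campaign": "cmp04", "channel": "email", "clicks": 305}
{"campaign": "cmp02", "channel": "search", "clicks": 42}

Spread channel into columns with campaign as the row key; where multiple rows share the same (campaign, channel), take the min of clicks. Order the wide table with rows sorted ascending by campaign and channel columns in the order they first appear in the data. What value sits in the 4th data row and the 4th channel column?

194

With rows sorted ascending by campaign, row 4 is campaign=cmp05. channel columns in first-appearance order: email, video, display, search; column 4 is search.
Long rows with campaign=cmp05, channel=search: min(839, 194) = 194.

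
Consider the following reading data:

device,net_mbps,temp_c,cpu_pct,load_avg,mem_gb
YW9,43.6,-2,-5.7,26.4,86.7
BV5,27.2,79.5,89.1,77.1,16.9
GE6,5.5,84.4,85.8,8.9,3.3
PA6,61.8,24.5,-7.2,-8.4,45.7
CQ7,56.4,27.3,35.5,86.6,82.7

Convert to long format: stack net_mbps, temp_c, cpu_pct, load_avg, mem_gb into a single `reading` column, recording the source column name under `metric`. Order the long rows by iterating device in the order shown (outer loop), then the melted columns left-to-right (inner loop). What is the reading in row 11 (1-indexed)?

5.5

25 rows total (5 × 5). Row 11: index ⌊(11-1)/5⌋ = 2 into device → GE6; (11-1) mod 5 = 0 into the melted columns → net_mbps.
So row 11 is (GE6, net_mbps, 5.5); reading = 5.5.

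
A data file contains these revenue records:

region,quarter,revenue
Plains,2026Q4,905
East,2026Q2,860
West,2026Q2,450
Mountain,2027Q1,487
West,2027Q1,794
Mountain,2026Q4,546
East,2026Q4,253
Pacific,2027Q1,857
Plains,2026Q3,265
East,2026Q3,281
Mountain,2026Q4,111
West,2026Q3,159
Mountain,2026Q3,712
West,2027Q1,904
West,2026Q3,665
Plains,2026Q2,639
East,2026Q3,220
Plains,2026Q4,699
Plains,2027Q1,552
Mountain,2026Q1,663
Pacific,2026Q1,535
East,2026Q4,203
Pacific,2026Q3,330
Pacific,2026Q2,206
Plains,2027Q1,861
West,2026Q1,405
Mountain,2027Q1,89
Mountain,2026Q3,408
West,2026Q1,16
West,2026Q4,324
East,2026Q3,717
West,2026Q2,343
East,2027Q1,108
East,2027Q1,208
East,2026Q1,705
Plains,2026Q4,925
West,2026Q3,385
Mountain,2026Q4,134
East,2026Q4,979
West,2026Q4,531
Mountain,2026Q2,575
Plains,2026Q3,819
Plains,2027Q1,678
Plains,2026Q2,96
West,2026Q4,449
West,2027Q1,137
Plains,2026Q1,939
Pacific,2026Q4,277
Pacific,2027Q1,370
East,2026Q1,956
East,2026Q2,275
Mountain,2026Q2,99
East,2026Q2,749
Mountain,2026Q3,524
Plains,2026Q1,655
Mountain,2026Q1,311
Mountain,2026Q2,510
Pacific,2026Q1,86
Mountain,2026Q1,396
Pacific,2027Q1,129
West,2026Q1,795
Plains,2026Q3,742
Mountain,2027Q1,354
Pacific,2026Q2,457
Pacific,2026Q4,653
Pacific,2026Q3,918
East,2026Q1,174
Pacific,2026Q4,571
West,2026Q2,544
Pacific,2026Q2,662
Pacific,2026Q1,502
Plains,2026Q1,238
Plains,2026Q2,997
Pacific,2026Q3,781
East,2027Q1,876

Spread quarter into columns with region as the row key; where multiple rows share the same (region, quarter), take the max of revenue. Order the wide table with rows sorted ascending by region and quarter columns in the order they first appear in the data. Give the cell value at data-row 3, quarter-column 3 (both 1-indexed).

With rows sorted ascending by region, row 3 is region=Pacific. quarter columns in first-appearance order: 2026Q4, 2026Q2, 2027Q1, 2026Q3, 2026Q1; column 3 is 2027Q1.
Long rows with region=Pacific, quarter=2027Q1: max(857, 370, 129) = 857.

857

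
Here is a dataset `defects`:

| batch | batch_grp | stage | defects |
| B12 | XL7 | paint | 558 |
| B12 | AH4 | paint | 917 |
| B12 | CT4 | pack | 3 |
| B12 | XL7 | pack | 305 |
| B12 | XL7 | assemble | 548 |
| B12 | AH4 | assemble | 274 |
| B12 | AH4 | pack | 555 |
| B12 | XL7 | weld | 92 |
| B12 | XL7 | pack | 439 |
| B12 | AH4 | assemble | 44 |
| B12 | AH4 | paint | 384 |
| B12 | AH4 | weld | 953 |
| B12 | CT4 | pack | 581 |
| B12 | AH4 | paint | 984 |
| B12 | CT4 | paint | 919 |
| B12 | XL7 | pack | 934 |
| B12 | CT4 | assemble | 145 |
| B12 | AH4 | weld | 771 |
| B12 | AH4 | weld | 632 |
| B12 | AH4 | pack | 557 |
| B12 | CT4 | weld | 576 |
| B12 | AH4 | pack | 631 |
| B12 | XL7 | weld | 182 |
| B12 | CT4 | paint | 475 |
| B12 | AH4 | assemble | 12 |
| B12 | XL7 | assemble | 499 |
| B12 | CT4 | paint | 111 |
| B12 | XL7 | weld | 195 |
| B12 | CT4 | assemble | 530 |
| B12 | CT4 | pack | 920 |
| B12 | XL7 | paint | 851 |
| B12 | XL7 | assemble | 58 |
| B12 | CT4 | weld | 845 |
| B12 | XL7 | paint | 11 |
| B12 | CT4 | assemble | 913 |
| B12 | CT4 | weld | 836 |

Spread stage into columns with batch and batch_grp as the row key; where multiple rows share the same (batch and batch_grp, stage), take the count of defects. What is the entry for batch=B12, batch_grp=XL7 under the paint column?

Rows with batch=B12, batch_grp=XL7 and stage=paint: defects values are 558, 851, 11.
3 rows match — count = 3.

3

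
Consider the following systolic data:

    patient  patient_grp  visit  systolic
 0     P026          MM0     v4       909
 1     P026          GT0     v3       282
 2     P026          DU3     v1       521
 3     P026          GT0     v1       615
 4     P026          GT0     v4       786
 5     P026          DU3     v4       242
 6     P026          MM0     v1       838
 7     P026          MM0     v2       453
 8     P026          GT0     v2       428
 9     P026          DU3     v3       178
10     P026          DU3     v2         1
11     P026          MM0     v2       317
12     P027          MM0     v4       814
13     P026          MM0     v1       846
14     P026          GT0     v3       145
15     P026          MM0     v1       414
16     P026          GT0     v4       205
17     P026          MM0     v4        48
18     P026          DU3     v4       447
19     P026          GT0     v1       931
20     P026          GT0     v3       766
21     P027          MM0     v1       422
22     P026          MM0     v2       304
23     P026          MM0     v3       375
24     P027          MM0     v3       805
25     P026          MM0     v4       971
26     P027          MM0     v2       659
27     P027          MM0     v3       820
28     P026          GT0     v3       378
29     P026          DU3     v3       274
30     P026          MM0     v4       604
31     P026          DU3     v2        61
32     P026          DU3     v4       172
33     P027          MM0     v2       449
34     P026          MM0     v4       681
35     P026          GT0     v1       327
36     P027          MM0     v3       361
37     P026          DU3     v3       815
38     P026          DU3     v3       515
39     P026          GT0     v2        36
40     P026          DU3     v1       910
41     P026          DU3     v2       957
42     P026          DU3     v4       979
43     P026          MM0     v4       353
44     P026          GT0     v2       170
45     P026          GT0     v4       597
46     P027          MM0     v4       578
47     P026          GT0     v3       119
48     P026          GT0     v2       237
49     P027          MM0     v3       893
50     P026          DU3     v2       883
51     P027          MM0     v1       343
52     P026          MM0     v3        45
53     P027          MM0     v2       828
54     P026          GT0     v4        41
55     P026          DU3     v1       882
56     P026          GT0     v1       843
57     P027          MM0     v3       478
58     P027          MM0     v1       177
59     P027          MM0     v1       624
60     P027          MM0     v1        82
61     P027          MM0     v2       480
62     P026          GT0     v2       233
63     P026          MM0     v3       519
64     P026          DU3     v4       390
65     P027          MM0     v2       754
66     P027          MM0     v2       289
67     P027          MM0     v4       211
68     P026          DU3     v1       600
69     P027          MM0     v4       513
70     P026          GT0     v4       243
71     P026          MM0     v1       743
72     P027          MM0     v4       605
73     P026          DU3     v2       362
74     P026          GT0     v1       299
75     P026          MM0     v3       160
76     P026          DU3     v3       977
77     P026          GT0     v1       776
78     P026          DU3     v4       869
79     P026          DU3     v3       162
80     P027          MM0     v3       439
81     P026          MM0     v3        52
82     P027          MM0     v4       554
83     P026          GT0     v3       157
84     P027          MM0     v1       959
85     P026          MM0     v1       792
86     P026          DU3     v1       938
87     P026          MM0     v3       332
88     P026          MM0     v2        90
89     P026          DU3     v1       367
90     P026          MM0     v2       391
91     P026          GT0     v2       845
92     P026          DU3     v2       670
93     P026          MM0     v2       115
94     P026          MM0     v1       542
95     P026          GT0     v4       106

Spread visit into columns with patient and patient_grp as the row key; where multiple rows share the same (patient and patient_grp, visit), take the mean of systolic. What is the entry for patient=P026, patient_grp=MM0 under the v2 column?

278.33

Rows with patient=P026, patient_grp=MM0 and visit=v2: systolic values are 453, 317, 304, 90, 391, 115.
(453 + 317 + 304 + 90 + 391 + 115) / 6 = 278.33.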